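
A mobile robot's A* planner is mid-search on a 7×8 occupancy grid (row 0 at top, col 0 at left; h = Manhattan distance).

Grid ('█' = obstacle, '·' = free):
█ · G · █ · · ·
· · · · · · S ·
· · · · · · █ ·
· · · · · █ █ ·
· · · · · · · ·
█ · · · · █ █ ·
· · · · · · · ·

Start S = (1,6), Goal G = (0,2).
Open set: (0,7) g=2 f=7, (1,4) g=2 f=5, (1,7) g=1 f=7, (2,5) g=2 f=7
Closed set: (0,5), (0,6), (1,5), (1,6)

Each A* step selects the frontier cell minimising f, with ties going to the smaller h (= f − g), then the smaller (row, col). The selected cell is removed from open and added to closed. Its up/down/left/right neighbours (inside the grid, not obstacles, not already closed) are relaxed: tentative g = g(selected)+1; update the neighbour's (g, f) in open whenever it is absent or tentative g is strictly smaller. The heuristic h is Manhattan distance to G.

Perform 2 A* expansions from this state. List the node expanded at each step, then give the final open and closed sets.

order=[(1,4) → (1,3)]; open=[(0,3) g=4 f=5, (0,7) g=2 f=7, (1,2) g=4 f=5, (1,7) g=1 f=7, (2,3) g=4 f=7, (2,4) g=3 f=7, (2,5) g=2 f=7]; closed=[(0,5), (0,6), (1,3), (1,4), (1,5), (1,6)]

step 1: expand (1,4) (f=5, h=3) → closed; open now [(0,7) g=2 f=7, (1,3) g=3 f=5, (1,7) g=1 f=7, (2,4) g=3 f=7, (2,5) g=2 f=7]
step 2: expand (1,3) (f=5, h=2) → closed; open now [(0,3) g=4 f=5, (0,7) g=2 f=7, (1,2) g=4 f=5, (1,7) g=1 f=7, (2,3) g=4 f=7, (2,4) g=3 f=7, (2,5) g=2 f=7]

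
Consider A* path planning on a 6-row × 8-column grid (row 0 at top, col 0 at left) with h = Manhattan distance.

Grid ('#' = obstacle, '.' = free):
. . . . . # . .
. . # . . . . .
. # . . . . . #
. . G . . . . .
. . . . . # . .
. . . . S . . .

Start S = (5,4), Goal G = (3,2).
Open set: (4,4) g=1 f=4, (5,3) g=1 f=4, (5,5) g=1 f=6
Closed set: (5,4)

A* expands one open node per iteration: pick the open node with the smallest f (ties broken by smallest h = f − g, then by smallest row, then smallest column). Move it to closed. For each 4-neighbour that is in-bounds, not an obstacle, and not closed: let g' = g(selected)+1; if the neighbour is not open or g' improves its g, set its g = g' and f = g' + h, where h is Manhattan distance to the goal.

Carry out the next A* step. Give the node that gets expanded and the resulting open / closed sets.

expanded=(4,4); open=[(3,4) g=2 f=4, (4,3) g=2 f=4, (5,3) g=1 f=4, (5,5) g=1 f=6]; closed=[(4,4), (5,4)]

step 1: expand (4,4) (f=4, h=3) → closed; open now [(3,4) g=2 f=4, (4,3) g=2 f=4, (5,3) g=1 f=4, (5,5) g=1 f=6]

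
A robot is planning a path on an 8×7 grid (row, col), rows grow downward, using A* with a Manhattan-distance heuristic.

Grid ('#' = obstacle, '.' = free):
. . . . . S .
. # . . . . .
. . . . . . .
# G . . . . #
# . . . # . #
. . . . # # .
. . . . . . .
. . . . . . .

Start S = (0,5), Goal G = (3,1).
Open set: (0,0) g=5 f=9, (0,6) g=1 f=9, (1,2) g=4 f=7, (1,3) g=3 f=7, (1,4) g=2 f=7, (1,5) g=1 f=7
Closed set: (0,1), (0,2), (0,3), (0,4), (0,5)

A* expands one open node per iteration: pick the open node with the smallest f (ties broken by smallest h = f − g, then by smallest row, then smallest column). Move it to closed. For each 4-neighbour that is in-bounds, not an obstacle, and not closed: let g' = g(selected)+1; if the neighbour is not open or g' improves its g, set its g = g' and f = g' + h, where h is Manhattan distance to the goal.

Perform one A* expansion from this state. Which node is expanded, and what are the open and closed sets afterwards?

expanded=(1,2); open=[(0,0) g=5 f=9, (0,6) g=1 f=9, (1,3) g=3 f=7, (1,4) g=2 f=7, (1,5) g=1 f=7, (2,2) g=5 f=7]; closed=[(0,1), (0,2), (0,3), (0,4), (0,5), (1,2)]

step 1: expand (1,2) (f=7, h=3) → closed; open now [(0,0) g=5 f=9, (0,6) g=1 f=9, (1,3) g=3 f=7, (1,4) g=2 f=7, (1,5) g=1 f=7, (2,2) g=5 f=7]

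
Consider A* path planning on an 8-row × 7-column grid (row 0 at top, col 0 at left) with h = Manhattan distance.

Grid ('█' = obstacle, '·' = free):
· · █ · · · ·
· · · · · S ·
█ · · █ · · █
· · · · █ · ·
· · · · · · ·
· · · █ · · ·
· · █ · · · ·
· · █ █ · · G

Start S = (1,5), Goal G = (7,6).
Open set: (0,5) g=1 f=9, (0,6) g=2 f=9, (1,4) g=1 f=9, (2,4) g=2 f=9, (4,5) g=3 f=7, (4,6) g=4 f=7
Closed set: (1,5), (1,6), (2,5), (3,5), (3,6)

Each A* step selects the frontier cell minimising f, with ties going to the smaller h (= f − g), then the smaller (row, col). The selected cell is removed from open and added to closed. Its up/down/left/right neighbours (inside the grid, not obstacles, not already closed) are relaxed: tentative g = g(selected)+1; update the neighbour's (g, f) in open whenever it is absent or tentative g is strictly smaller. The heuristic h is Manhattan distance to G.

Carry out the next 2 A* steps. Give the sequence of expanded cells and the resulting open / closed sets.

step 1: expand (4,6) (f=7, h=3) → closed; open now [(0,5) g=1 f=9, (0,6) g=2 f=9, (1,4) g=1 f=9, (2,4) g=2 f=9, (4,5) g=3 f=7, (5,6) g=5 f=7]
step 2: expand (5,6) (f=7, h=2) → closed; open now [(0,5) g=1 f=9, (0,6) g=2 f=9, (1,4) g=1 f=9, (2,4) g=2 f=9, (4,5) g=3 f=7, (5,5) g=6 f=9, (6,6) g=6 f=7]

order=[(4,6) → (5,6)]; open=[(0,5) g=1 f=9, (0,6) g=2 f=9, (1,4) g=1 f=9, (2,4) g=2 f=9, (4,5) g=3 f=7, (5,5) g=6 f=9, (6,6) g=6 f=7]; closed=[(1,5), (1,6), (2,5), (3,5), (3,6), (4,6), (5,6)]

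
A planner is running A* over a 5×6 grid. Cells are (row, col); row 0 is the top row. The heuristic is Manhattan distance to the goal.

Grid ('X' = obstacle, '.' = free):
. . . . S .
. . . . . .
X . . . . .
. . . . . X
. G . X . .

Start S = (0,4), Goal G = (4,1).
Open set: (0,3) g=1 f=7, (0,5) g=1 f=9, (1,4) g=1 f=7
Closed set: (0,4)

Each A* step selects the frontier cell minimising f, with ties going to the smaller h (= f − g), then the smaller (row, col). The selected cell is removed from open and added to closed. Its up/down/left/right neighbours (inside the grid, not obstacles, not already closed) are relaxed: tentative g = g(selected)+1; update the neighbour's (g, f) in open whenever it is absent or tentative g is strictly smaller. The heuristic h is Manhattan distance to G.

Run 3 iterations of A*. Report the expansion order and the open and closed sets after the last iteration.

order=[(0,3) → (0,2) → (0,1)]; open=[(0,0) g=4 f=9, (0,5) g=1 f=9, (1,1) g=4 f=7, (1,2) g=3 f=7, (1,3) g=2 f=7, (1,4) g=1 f=7]; closed=[(0,1), (0,2), (0,3), (0,4)]

step 1: expand (0,3) (f=7, h=6) → closed; open now [(0,2) g=2 f=7, (0,5) g=1 f=9, (1,3) g=2 f=7, (1,4) g=1 f=7]
step 2: expand (0,2) (f=7, h=5) → closed; open now [(0,1) g=3 f=7, (0,5) g=1 f=9, (1,2) g=3 f=7, (1,3) g=2 f=7, (1,4) g=1 f=7]
step 3: expand (0,1) (f=7, h=4) → closed; open now [(0,0) g=4 f=9, (0,5) g=1 f=9, (1,1) g=4 f=7, (1,2) g=3 f=7, (1,3) g=2 f=7, (1,4) g=1 f=7]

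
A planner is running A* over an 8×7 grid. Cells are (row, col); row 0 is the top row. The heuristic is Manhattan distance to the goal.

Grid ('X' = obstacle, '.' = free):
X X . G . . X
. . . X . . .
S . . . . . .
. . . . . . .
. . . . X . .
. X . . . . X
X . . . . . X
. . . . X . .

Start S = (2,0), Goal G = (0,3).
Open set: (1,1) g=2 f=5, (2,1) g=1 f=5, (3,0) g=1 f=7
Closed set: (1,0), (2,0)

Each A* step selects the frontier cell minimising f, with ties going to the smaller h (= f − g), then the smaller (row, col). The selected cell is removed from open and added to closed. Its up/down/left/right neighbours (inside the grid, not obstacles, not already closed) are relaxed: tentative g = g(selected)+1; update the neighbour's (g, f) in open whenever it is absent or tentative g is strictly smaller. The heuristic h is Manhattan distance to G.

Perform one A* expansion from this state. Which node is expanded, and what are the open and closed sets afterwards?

step 1: expand (1,1) (f=5, h=3) → closed; open now [(1,2) g=3 f=5, (2,1) g=1 f=5, (3,0) g=1 f=7]

expanded=(1,1); open=[(1,2) g=3 f=5, (2,1) g=1 f=5, (3,0) g=1 f=7]; closed=[(1,0), (1,1), (2,0)]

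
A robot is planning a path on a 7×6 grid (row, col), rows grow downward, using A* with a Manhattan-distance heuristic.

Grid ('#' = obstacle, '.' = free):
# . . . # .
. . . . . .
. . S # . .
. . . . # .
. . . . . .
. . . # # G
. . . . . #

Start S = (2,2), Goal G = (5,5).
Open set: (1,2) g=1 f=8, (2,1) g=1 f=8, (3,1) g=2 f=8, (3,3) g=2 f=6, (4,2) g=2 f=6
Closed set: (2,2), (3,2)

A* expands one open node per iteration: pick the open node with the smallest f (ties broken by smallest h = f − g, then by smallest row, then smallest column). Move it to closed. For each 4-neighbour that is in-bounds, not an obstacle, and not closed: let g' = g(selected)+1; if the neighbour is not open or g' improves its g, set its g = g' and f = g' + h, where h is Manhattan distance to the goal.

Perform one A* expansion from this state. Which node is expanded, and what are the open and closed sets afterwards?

step 1: expand (3,3) (f=6, h=4) → closed; open now [(1,2) g=1 f=8, (2,1) g=1 f=8, (3,1) g=2 f=8, (4,2) g=2 f=6, (4,3) g=3 f=6]

expanded=(3,3); open=[(1,2) g=1 f=8, (2,1) g=1 f=8, (3,1) g=2 f=8, (4,2) g=2 f=6, (4,3) g=3 f=6]; closed=[(2,2), (3,2), (3,3)]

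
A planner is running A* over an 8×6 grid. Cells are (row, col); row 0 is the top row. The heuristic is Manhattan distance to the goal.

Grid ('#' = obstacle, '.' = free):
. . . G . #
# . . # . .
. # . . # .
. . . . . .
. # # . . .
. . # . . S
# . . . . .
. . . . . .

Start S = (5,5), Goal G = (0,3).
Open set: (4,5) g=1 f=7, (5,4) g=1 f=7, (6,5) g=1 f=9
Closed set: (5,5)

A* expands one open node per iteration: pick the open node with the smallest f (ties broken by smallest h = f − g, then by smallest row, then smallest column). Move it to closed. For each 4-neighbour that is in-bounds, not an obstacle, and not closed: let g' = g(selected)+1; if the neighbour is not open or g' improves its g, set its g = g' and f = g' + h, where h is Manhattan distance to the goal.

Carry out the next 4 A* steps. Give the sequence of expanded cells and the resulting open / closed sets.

order=[(4,5) → (3,5) → (2,5) → (1,5)]; open=[(1,4) g=5 f=7, (3,4) g=3 f=7, (4,4) g=2 f=7, (5,4) g=1 f=7, (6,5) g=1 f=9]; closed=[(1,5), (2,5), (3,5), (4,5), (5,5)]

step 1: expand (4,5) (f=7, h=6) → closed; open now [(3,5) g=2 f=7, (4,4) g=2 f=7, (5,4) g=1 f=7, (6,5) g=1 f=9]
step 2: expand (3,5) (f=7, h=5) → closed; open now [(2,5) g=3 f=7, (3,4) g=3 f=7, (4,4) g=2 f=7, (5,4) g=1 f=7, (6,5) g=1 f=9]
step 3: expand (2,5) (f=7, h=4) → closed; open now [(1,5) g=4 f=7, (3,4) g=3 f=7, (4,4) g=2 f=7, (5,4) g=1 f=7, (6,5) g=1 f=9]
step 4: expand (1,5) (f=7, h=3) → closed; open now [(1,4) g=5 f=7, (3,4) g=3 f=7, (4,4) g=2 f=7, (5,4) g=1 f=7, (6,5) g=1 f=9]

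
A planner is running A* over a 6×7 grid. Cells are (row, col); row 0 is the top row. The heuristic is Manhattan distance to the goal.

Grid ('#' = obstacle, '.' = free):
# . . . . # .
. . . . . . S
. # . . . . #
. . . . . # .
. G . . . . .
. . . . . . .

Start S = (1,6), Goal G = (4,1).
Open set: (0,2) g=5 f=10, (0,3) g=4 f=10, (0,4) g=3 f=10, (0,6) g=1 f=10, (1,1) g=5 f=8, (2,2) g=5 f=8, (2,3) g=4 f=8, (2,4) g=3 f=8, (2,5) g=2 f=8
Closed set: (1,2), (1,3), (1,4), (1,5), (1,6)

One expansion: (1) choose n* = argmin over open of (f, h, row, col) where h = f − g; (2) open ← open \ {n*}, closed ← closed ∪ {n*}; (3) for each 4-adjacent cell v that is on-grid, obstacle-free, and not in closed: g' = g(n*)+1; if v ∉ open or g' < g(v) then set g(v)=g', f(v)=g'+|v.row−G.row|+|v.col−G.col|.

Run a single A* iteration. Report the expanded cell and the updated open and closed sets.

expanded=(1,1); open=[(0,1) g=6 f=10, (0,2) g=5 f=10, (0,3) g=4 f=10, (0,4) g=3 f=10, (0,6) g=1 f=10, (1,0) g=6 f=10, (2,2) g=5 f=8, (2,3) g=4 f=8, (2,4) g=3 f=8, (2,5) g=2 f=8]; closed=[(1,1), (1,2), (1,3), (1,4), (1,5), (1,6)]

step 1: expand (1,1) (f=8, h=3) → closed; open now [(0,1) g=6 f=10, (0,2) g=5 f=10, (0,3) g=4 f=10, (0,4) g=3 f=10, (0,6) g=1 f=10, (1,0) g=6 f=10, (2,2) g=5 f=8, (2,3) g=4 f=8, (2,4) g=3 f=8, (2,5) g=2 f=8]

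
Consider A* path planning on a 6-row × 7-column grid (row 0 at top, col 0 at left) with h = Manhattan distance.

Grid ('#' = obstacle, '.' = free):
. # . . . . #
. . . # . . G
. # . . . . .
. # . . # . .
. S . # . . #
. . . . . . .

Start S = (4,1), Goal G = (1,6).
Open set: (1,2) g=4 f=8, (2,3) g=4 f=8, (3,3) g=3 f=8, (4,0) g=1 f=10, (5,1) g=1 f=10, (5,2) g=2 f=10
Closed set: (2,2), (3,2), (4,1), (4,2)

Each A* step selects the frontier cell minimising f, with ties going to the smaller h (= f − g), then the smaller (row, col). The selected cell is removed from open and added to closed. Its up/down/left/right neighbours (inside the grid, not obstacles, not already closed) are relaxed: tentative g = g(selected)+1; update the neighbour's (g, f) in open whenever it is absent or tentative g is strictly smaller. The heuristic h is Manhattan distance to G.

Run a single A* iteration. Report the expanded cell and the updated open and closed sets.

expanded=(1,2); open=[(0,2) g=5 f=10, (1,1) g=5 f=10, (2,3) g=4 f=8, (3,3) g=3 f=8, (4,0) g=1 f=10, (5,1) g=1 f=10, (5,2) g=2 f=10]; closed=[(1,2), (2,2), (3,2), (4,1), (4,2)]

step 1: expand (1,2) (f=8, h=4) → closed; open now [(0,2) g=5 f=10, (1,1) g=5 f=10, (2,3) g=4 f=8, (3,3) g=3 f=8, (4,0) g=1 f=10, (5,1) g=1 f=10, (5,2) g=2 f=10]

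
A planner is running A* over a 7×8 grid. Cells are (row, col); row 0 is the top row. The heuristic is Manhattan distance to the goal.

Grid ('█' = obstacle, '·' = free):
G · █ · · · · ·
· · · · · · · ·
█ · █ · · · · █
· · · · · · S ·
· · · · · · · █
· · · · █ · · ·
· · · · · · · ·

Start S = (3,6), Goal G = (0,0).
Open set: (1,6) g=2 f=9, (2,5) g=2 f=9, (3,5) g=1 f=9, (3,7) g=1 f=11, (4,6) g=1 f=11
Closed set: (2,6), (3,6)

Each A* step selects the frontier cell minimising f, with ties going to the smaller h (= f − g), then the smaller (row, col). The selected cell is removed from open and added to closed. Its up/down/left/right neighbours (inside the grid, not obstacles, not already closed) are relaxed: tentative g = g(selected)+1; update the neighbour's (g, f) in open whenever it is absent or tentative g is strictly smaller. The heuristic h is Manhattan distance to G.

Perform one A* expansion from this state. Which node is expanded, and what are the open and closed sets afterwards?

expanded=(1,6); open=[(0,6) g=3 f=9, (1,5) g=3 f=9, (1,7) g=3 f=11, (2,5) g=2 f=9, (3,5) g=1 f=9, (3,7) g=1 f=11, (4,6) g=1 f=11]; closed=[(1,6), (2,6), (3,6)]

step 1: expand (1,6) (f=9, h=7) → closed; open now [(0,6) g=3 f=9, (1,5) g=3 f=9, (1,7) g=3 f=11, (2,5) g=2 f=9, (3,5) g=1 f=9, (3,7) g=1 f=11, (4,6) g=1 f=11]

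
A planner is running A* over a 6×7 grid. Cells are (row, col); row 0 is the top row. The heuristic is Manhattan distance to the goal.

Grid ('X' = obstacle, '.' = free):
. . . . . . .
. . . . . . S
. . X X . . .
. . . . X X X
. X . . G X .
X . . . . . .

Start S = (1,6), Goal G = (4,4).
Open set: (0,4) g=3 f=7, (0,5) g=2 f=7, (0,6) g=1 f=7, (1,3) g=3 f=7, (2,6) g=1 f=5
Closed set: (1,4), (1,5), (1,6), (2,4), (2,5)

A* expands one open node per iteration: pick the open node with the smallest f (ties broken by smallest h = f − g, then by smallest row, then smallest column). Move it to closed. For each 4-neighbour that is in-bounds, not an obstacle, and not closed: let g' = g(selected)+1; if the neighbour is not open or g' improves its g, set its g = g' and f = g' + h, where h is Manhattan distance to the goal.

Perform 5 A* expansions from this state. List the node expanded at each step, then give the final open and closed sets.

step 1: expand (2,6) (f=5, h=4) → closed; open now [(0,4) g=3 f=7, (0,5) g=2 f=7, (0,6) g=1 f=7, (1,3) g=3 f=7]
step 2: expand (0,4) (f=7, h=4) → closed; open now [(0,3) g=4 f=9, (0,5) g=2 f=7, (0,6) g=1 f=7, (1,3) g=3 f=7]
step 3: expand (1,3) (f=7, h=4) → closed; open now [(0,3) g=4 f=9, (0,5) g=2 f=7, (0,6) g=1 f=7, (1,2) g=4 f=9]
step 4: expand (0,5) (f=7, h=5) → closed; open now [(0,3) g=4 f=9, (0,6) g=1 f=7, (1,2) g=4 f=9]
step 5: expand (0,6) (f=7, h=6) → closed; open now [(0,3) g=4 f=9, (1,2) g=4 f=9]

order=[(2,6) → (0,4) → (1,3) → (0,5) → (0,6)]; open=[(0,3) g=4 f=9, (1,2) g=4 f=9]; closed=[(0,4), (0,5), (0,6), (1,3), (1,4), (1,5), (1,6), (2,4), (2,5), (2,6)]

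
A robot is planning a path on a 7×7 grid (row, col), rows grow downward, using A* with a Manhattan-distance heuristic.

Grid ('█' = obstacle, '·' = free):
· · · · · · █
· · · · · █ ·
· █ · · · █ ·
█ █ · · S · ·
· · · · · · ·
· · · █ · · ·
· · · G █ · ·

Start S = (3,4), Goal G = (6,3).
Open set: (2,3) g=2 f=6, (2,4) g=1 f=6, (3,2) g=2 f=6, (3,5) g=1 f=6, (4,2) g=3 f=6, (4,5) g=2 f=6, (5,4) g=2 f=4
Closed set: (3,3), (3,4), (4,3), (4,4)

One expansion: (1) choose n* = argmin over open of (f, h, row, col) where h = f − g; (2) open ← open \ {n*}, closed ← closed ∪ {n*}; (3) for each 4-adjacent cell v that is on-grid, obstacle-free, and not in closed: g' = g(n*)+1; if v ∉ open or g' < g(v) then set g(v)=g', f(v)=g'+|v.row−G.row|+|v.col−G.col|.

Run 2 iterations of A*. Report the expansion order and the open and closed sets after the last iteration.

step 1: expand (5,4) (f=4, h=2) → closed; open now [(2,3) g=2 f=6, (2,4) g=1 f=6, (3,2) g=2 f=6, (3,5) g=1 f=6, (4,2) g=3 f=6, (4,5) g=2 f=6, (5,5) g=3 f=6]
step 2: expand (4,2) (f=6, h=3) → closed; open now [(2,3) g=2 f=6, (2,4) g=1 f=6, (3,2) g=2 f=6, (3,5) g=1 f=6, (4,1) g=4 f=8, (4,5) g=2 f=6, (5,2) g=4 f=6, (5,5) g=3 f=6]

order=[(5,4) → (4,2)]; open=[(2,3) g=2 f=6, (2,4) g=1 f=6, (3,2) g=2 f=6, (3,5) g=1 f=6, (4,1) g=4 f=8, (4,5) g=2 f=6, (5,2) g=4 f=6, (5,5) g=3 f=6]; closed=[(3,3), (3,4), (4,2), (4,3), (4,4), (5,4)]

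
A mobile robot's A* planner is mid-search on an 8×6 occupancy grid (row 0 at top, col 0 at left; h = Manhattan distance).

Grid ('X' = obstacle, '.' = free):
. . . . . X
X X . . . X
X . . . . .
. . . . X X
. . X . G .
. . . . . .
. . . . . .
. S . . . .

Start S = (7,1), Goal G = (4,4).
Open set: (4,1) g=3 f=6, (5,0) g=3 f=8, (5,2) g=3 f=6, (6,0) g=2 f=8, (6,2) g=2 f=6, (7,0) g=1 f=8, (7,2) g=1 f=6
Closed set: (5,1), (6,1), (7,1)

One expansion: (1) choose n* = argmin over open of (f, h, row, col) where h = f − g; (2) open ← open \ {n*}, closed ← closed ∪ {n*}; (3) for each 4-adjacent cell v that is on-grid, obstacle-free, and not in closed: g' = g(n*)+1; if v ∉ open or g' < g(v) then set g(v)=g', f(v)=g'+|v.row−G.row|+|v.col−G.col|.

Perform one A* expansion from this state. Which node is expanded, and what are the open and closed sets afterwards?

expanded=(4,1); open=[(3,1) g=4 f=8, (4,0) g=4 f=8, (5,0) g=3 f=8, (5,2) g=3 f=6, (6,0) g=2 f=8, (6,2) g=2 f=6, (7,0) g=1 f=8, (7,2) g=1 f=6]; closed=[(4,1), (5,1), (6,1), (7,1)]

step 1: expand (4,1) (f=6, h=3) → closed; open now [(3,1) g=4 f=8, (4,0) g=4 f=8, (5,0) g=3 f=8, (5,2) g=3 f=6, (6,0) g=2 f=8, (6,2) g=2 f=6, (7,0) g=1 f=8, (7,2) g=1 f=6]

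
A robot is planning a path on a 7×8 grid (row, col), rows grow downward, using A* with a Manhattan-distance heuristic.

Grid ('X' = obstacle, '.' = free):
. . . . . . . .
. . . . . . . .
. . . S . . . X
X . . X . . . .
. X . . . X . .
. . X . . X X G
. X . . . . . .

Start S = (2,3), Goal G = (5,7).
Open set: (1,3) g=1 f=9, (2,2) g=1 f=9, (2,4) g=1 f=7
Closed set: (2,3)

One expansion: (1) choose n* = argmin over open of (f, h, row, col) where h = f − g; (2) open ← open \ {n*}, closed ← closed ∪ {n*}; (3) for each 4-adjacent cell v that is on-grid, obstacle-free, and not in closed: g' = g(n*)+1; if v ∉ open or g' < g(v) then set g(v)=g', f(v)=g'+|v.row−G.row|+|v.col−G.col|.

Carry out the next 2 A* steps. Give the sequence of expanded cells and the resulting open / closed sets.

step 1: expand (2,4) (f=7, h=6) → closed; open now [(1,3) g=1 f=9, (1,4) g=2 f=9, (2,2) g=1 f=9, (2,5) g=2 f=7, (3,4) g=2 f=7]
step 2: expand (2,5) (f=7, h=5) → closed; open now [(1,3) g=1 f=9, (1,4) g=2 f=9, (1,5) g=3 f=9, (2,2) g=1 f=9, (2,6) g=3 f=7, (3,4) g=2 f=7, (3,5) g=3 f=7]

order=[(2,4) → (2,5)]; open=[(1,3) g=1 f=9, (1,4) g=2 f=9, (1,5) g=3 f=9, (2,2) g=1 f=9, (2,6) g=3 f=7, (3,4) g=2 f=7, (3,5) g=3 f=7]; closed=[(2,3), (2,4), (2,5)]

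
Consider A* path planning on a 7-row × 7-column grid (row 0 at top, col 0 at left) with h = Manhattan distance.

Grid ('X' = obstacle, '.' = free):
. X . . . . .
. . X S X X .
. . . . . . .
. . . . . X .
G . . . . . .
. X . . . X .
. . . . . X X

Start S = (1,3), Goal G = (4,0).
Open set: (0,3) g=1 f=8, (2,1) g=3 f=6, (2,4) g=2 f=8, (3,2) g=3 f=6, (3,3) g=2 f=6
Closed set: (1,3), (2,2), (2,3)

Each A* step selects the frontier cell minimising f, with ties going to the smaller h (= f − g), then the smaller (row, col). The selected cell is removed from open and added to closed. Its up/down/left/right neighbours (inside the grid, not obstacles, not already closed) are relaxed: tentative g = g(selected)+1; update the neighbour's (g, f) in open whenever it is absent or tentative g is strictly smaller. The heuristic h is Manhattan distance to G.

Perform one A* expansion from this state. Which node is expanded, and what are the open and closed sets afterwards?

expanded=(2,1); open=[(0,3) g=1 f=8, (1,1) g=4 f=8, (2,0) g=4 f=6, (2,4) g=2 f=8, (3,1) g=4 f=6, (3,2) g=3 f=6, (3,3) g=2 f=6]; closed=[(1,3), (2,1), (2,2), (2,3)]

step 1: expand (2,1) (f=6, h=3) → closed; open now [(0,3) g=1 f=8, (1,1) g=4 f=8, (2,0) g=4 f=6, (2,4) g=2 f=8, (3,1) g=4 f=6, (3,2) g=3 f=6, (3,3) g=2 f=6]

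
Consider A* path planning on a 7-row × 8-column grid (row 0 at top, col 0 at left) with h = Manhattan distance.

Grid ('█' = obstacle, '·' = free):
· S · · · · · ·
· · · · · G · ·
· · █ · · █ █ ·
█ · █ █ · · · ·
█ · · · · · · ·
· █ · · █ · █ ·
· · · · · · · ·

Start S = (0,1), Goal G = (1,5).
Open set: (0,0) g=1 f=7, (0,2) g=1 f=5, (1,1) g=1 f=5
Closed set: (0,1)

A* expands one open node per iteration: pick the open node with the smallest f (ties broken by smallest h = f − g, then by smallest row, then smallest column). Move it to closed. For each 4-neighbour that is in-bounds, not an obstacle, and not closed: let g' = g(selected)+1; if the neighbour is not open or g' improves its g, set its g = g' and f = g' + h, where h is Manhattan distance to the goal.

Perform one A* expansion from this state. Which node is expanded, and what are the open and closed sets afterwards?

step 1: expand (0,2) (f=5, h=4) → closed; open now [(0,0) g=1 f=7, (0,3) g=2 f=5, (1,1) g=1 f=5, (1,2) g=2 f=5]

expanded=(0,2); open=[(0,0) g=1 f=7, (0,3) g=2 f=5, (1,1) g=1 f=5, (1,2) g=2 f=5]; closed=[(0,1), (0,2)]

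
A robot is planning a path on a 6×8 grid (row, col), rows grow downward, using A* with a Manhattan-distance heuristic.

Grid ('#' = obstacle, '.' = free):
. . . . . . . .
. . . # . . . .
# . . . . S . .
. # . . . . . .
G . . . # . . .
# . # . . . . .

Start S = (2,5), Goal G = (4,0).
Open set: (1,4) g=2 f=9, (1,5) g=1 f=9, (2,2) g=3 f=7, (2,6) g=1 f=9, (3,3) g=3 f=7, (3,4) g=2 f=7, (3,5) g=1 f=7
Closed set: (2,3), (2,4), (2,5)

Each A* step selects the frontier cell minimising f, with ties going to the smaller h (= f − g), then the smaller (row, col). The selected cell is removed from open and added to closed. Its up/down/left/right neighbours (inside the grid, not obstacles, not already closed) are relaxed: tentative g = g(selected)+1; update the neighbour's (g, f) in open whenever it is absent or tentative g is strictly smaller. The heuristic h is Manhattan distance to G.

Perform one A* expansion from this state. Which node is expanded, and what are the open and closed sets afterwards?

expanded=(2,2); open=[(1,2) g=4 f=9, (1,4) g=2 f=9, (1,5) g=1 f=9, (2,1) g=4 f=7, (2,6) g=1 f=9, (3,2) g=4 f=7, (3,3) g=3 f=7, (3,4) g=2 f=7, (3,5) g=1 f=7]; closed=[(2,2), (2,3), (2,4), (2,5)]

step 1: expand (2,2) (f=7, h=4) → closed; open now [(1,2) g=4 f=9, (1,4) g=2 f=9, (1,5) g=1 f=9, (2,1) g=4 f=7, (2,6) g=1 f=9, (3,2) g=4 f=7, (3,3) g=3 f=7, (3,4) g=2 f=7, (3,5) g=1 f=7]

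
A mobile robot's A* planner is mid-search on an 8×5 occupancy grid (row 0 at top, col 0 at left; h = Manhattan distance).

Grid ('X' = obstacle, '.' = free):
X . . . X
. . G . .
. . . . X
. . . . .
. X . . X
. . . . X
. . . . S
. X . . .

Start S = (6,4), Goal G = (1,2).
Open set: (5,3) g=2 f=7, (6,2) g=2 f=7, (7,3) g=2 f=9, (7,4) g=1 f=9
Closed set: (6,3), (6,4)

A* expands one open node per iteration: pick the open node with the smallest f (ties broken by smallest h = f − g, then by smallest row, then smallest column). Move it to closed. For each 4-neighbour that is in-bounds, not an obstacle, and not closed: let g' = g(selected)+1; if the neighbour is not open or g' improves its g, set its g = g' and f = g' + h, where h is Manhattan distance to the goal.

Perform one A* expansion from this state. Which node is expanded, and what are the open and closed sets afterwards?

step 1: expand (5,3) (f=7, h=5) → closed; open now [(4,3) g=3 f=7, (5,2) g=3 f=7, (6,2) g=2 f=7, (7,3) g=2 f=9, (7,4) g=1 f=9]

expanded=(5,3); open=[(4,3) g=3 f=7, (5,2) g=3 f=7, (6,2) g=2 f=7, (7,3) g=2 f=9, (7,4) g=1 f=9]; closed=[(5,3), (6,3), (6,4)]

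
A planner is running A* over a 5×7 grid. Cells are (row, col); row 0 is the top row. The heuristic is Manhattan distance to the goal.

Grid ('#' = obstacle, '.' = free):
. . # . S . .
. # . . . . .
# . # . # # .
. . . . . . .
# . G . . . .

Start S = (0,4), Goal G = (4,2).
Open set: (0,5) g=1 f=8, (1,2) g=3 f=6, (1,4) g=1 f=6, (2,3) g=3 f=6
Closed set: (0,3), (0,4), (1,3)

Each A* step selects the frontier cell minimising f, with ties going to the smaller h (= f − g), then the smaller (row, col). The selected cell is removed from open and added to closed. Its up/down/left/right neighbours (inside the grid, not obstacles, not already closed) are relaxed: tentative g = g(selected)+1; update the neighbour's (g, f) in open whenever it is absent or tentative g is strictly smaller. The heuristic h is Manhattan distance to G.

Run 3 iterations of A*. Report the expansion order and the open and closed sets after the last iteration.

step 1: expand (1,2) (f=6, h=3) → closed; open now [(0,5) g=1 f=8, (1,4) g=1 f=6, (2,3) g=3 f=6]
step 2: expand (2,3) (f=6, h=3) → closed; open now [(0,5) g=1 f=8, (1,4) g=1 f=6, (3,3) g=4 f=6]
step 3: expand (3,3) (f=6, h=2) → closed; open now [(0,5) g=1 f=8, (1,4) g=1 f=6, (3,2) g=5 f=6, (3,4) g=5 f=8, (4,3) g=5 f=6]

order=[(1,2) → (2,3) → (3,3)]; open=[(0,5) g=1 f=8, (1,4) g=1 f=6, (3,2) g=5 f=6, (3,4) g=5 f=8, (4,3) g=5 f=6]; closed=[(0,3), (0,4), (1,2), (1,3), (2,3), (3,3)]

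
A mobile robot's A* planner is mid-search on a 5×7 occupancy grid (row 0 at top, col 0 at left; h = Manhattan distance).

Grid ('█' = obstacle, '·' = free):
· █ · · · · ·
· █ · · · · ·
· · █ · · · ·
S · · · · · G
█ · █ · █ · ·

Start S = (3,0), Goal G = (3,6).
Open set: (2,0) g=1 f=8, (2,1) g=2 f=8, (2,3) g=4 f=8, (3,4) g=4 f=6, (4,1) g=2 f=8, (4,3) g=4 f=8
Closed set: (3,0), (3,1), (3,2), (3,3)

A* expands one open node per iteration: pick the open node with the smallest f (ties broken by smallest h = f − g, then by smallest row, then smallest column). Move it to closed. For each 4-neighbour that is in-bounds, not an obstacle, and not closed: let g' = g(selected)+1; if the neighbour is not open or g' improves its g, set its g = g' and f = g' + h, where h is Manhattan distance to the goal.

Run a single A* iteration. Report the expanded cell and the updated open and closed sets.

step 1: expand (3,4) (f=6, h=2) → closed; open now [(2,0) g=1 f=8, (2,1) g=2 f=8, (2,3) g=4 f=8, (2,4) g=5 f=8, (3,5) g=5 f=6, (4,1) g=2 f=8, (4,3) g=4 f=8]

expanded=(3,4); open=[(2,0) g=1 f=8, (2,1) g=2 f=8, (2,3) g=4 f=8, (2,4) g=5 f=8, (3,5) g=5 f=6, (4,1) g=2 f=8, (4,3) g=4 f=8]; closed=[(3,0), (3,1), (3,2), (3,3), (3,4)]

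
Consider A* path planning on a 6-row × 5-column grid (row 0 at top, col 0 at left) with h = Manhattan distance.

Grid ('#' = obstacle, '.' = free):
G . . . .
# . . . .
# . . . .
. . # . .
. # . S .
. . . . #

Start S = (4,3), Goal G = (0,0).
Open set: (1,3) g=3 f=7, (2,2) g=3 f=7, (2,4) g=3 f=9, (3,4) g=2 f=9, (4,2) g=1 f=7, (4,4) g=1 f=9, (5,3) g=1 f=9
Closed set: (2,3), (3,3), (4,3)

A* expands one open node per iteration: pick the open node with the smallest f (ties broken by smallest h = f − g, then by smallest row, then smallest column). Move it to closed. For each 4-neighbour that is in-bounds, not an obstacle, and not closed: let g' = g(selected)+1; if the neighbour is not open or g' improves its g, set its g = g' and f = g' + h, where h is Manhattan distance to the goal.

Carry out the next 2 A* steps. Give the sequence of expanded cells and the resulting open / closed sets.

order=[(1,3) → (0,3)]; open=[(0,2) g=5 f=7, (0,4) g=5 f=9, (1,2) g=4 f=7, (1,4) g=4 f=9, (2,2) g=3 f=7, (2,4) g=3 f=9, (3,4) g=2 f=9, (4,2) g=1 f=7, (4,4) g=1 f=9, (5,3) g=1 f=9]; closed=[(0,3), (1,3), (2,3), (3,3), (4,3)]

step 1: expand (1,3) (f=7, h=4) → closed; open now [(0,3) g=4 f=7, (1,2) g=4 f=7, (1,4) g=4 f=9, (2,2) g=3 f=7, (2,4) g=3 f=9, (3,4) g=2 f=9, (4,2) g=1 f=7, (4,4) g=1 f=9, (5,3) g=1 f=9]
step 2: expand (0,3) (f=7, h=3) → closed; open now [(0,2) g=5 f=7, (0,4) g=5 f=9, (1,2) g=4 f=7, (1,4) g=4 f=9, (2,2) g=3 f=7, (2,4) g=3 f=9, (3,4) g=2 f=9, (4,2) g=1 f=7, (4,4) g=1 f=9, (5,3) g=1 f=9]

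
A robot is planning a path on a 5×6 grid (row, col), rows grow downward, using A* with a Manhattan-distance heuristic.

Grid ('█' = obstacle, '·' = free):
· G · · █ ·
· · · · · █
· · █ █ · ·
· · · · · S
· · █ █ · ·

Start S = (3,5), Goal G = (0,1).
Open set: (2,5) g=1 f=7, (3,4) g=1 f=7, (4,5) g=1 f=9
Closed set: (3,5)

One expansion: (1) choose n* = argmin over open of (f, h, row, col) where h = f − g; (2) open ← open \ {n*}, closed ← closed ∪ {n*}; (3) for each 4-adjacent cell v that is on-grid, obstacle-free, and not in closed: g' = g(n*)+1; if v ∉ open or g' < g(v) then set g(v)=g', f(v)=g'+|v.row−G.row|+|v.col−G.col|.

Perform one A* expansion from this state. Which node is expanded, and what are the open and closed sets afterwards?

expanded=(2,5); open=[(2,4) g=2 f=7, (3,4) g=1 f=7, (4,5) g=1 f=9]; closed=[(2,5), (3,5)]

step 1: expand (2,5) (f=7, h=6) → closed; open now [(2,4) g=2 f=7, (3,4) g=1 f=7, (4,5) g=1 f=9]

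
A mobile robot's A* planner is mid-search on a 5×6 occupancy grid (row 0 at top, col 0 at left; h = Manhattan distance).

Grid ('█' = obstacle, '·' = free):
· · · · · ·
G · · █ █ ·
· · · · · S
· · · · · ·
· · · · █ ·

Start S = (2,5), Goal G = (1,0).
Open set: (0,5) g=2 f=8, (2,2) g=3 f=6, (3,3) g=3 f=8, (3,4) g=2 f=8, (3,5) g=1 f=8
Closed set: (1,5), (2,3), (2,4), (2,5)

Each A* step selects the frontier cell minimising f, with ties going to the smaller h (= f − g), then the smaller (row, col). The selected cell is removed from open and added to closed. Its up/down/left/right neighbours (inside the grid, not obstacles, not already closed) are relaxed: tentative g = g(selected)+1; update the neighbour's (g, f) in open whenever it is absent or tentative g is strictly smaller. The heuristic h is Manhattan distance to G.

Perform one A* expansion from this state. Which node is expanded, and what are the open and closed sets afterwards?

step 1: expand (2,2) (f=6, h=3) → closed; open now [(0,5) g=2 f=8, (1,2) g=4 f=6, (2,1) g=4 f=6, (3,2) g=4 f=8, (3,3) g=3 f=8, (3,4) g=2 f=8, (3,5) g=1 f=8]

expanded=(2,2); open=[(0,5) g=2 f=8, (1,2) g=4 f=6, (2,1) g=4 f=6, (3,2) g=4 f=8, (3,3) g=3 f=8, (3,4) g=2 f=8, (3,5) g=1 f=8]; closed=[(1,5), (2,2), (2,3), (2,4), (2,5)]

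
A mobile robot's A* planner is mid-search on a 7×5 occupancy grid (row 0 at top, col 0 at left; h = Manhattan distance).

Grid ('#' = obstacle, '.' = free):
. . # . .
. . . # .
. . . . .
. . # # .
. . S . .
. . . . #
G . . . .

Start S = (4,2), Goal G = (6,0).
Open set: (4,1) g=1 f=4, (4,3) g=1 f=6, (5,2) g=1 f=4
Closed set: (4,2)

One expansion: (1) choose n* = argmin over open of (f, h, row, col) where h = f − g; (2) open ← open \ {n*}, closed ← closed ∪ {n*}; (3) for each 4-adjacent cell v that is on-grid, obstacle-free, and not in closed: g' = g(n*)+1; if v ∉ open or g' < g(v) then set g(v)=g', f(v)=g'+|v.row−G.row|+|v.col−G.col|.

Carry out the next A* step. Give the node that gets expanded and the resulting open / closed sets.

step 1: expand (4,1) (f=4, h=3) → closed; open now [(3,1) g=2 f=6, (4,0) g=2 f=4, (4,3) g=1 f=6, (5,1) g=2 f=4, (5,2) g=1 f=4]

expanded=(4,1); open=[(3,1) g=2 f=6, (4,0) g=2 f=4, (4,3) g=1 f=6, (5,1) g=2 f=4, (5,2) g=1 f=4]; closed=[(4,1), (4,2)]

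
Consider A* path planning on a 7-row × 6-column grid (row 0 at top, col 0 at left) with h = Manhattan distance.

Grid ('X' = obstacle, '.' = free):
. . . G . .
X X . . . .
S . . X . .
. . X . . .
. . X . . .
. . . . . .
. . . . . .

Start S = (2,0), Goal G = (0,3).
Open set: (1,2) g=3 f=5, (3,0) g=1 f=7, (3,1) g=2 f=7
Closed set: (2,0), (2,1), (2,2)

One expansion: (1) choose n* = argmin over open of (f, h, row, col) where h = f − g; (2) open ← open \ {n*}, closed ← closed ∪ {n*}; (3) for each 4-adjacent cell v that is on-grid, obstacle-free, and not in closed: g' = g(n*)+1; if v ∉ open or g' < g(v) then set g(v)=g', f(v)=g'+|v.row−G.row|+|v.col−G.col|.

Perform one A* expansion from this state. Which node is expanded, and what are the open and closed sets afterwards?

expanded=(1,2); open=[(0,2) g=4 f=5, (1,3) g=4 f=5, (3,0) g=1 f=7, (3,1) g=2 f=7]; closed=[(1,2), (2,0), (2,1), (2,2)]

step 1: expand (1,2) (f=5, h=2) → closed; open now [(0,2) g=4 f=5, (1,3) g=4 f=5, (3,0) g=1 f=7, (3,1) g=2 f=7]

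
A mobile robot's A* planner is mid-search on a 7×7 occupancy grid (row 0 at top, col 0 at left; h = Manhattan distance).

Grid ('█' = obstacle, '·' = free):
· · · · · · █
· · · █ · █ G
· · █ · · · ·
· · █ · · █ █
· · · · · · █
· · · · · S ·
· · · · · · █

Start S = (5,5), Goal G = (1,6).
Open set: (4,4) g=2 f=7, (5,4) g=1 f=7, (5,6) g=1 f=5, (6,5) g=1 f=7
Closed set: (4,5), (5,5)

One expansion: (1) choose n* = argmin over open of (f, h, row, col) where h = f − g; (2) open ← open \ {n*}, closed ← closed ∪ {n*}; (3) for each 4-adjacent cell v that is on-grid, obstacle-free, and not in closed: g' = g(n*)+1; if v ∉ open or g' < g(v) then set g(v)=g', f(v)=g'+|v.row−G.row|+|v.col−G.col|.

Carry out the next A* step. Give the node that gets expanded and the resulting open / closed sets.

step 1: expand (5,6) (f=5, h=4) → closed; open now [(4,4) g=2 f=7, (5,4) g=1 f=7, (6,5) g=1 f=7]

expanded=(5,6); open=[(4,4) g=2 f=7, (5,4) g=1 f=7, (6,5) g=1 f=7]; closed=[(4,5), (5,5), (5,6)]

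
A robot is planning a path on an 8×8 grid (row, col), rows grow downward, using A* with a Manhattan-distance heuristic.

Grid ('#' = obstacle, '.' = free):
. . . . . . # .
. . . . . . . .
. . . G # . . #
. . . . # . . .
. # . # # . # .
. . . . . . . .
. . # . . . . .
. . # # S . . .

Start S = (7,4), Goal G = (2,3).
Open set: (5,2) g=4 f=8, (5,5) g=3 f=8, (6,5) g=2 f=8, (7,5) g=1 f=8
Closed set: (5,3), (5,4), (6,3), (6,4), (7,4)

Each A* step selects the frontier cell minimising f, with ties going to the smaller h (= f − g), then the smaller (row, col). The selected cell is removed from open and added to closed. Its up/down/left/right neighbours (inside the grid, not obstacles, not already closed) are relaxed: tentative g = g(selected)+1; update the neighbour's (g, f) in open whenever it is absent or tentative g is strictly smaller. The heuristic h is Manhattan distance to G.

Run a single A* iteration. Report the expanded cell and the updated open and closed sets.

expanded=(5,2); open=[(4,2) g=5 f=8, (5,1) g=5 f=10, (5,5) g=3 f=8, (6,5) g=2 f=8, (7,5) g=1 f=8]; closed=[(5,2), (5,3), (5,4), (6,3), (6,4), (7,4)]

step 1: expand (5,2) (f=8, h=4) → closed; open now [(4,2) g=5 f=8, (5,1) g=5 f=10, (5,5) g=3 f=8, (6,5) g=2 f=8, (7,5) g=1 f=8]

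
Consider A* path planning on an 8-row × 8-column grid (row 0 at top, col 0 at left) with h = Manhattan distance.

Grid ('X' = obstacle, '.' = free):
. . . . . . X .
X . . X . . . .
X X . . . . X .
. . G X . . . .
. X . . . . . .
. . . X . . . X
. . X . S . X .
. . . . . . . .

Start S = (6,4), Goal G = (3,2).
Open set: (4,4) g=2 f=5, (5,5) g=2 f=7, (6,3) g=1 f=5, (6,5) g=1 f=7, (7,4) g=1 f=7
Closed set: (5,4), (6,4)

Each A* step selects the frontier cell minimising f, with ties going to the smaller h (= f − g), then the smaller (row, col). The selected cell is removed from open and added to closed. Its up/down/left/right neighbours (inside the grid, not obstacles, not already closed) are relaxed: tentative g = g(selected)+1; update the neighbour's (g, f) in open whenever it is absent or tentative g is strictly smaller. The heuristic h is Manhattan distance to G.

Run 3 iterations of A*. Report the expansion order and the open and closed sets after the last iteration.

step 1: expand (4,4) (f=5, h=3) → closed; open now [(3,4) g=3 f=5, (4,3) g=3 f=5, (4,5) g=3 f=7, (5,5) g=2 f=7, (6,3) g=1 f=5, (6,5) g=1 f=7, (7,4) g=1 f=7]
step 2: expand (3,4) (f=5, h=2) → closed; open now [(2,4) g=4 f=7, (3,5) g=4 f=7, (4,3) g=3 f=5, (4,5) g=3 f=7, (5,5) g=2 f=7, (6,3) g=1 f=5, (6,5) g=1 f=7, (7,4) g=1 f=7]
step 3: expand (4,3) (f=5, h=2) → closed; open now [(2,4) g=4 f=7, (3,5) g=4 f=7, (4,2) g=4 f=5, (4,5) g=3 f=7, (5,5) g=2 f=7, (6,3) g=1 f=5, (6,5) g=1 f=7, (7,4) g=1 f=7]

order=[(4,4) → (3,4) → (4,3)]; open=[(2,4) g=4 f=7, (3,5) g=4 f=7, (4,2) g=4 f=5, (4,5) g=3 f=7, (5,5) g=2 f=7, (6,3) g=1 f=5, (6,5) g=1 f=7, (7,4) g=1 f=7]; closed=[(3,4), (4,3), (4,4), (5,4), (6,4)]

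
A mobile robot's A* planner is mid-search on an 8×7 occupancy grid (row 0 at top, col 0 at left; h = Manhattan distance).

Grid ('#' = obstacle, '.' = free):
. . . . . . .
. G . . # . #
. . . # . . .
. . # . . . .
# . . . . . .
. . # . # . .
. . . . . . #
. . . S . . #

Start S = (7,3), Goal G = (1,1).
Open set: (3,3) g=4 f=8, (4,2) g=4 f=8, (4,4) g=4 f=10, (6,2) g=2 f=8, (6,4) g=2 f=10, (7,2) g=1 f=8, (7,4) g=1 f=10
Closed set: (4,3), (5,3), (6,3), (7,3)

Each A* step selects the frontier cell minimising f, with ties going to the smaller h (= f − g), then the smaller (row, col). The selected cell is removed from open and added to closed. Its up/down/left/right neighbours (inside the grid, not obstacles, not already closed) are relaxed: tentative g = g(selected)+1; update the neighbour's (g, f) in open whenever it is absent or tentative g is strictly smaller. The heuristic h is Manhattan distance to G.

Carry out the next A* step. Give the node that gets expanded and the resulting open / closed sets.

step 1: expand (3,3) (f=8, h=4) → closed; open now [(3,4) g=5 f=10, (4,2) g=4 f=8, (4,4) g=4 f=10, (6,2) g=2 f=8, (6,4) g=2 f=10, (7,2) g=1 f=8, (7,4) g=1 f=10]

expanded=(3,3); open=[(3,4) g=5 f=10, (4,2) g=4 f=8, (4,4) g=4 f=10, (6,2) g=2 f=8, (6,4) g=2 f=10, (7,2) g=1 f=8, (7,4) g=1 f=10]; closed=[(3,3), (4,3), (5,3), (6,3), (7,3)]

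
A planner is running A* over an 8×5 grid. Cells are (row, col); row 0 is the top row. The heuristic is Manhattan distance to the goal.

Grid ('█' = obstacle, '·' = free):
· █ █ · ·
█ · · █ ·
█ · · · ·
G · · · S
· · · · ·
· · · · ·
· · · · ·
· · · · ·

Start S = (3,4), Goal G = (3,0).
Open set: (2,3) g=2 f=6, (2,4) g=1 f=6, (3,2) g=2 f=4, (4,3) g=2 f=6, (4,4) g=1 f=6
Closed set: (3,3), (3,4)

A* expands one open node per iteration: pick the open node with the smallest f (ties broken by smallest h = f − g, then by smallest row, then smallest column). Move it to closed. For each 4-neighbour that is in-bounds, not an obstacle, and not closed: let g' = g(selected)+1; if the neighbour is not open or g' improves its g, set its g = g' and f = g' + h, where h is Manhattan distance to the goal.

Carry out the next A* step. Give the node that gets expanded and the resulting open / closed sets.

expanded=(3,2); open=[(2,2) g=3 f=6, (2,3) g=2 f=6, (2,4) g=1 f=6, (3,1) g=3 f=4, (4,2) g=3 f=6, (4,3) g=2 f=6, (4,4) g=1 f=6]; closed=[(3,2), (3,3), (3,4)]

step 1: expand (3,2) (f=4, h=2) → closed; open now [(2,2) g=3 f=6, (2,3) g=2 f=6, (2,4) g=1 f=6, (3,1) g=3 f=4, (4,2) g=3 f=6, (4,3) g=2 f=6, (4,4) g=1 f=6]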